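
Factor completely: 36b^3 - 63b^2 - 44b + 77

(4b - 7)(9b^2 - 11)

Group as (36b^3 - 44b) + (-63b^2 + 77) = 4b(9b^2 - 11) - 7(9b^2 - 11).
Both groups share the factor (9b^2 - 11).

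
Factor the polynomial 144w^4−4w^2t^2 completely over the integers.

Pull out the common factor 4w^2; 36w^2−t^2 is a difference of squares.

4w^2(6w−t)(6w+t)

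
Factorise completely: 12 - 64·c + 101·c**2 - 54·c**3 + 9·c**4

(3·c - 1)·(3·c - 2)·(c - 2)·(c - 3)

Among the possible rational roots, c = 2/3 is a root, giving the factor (3·c - 2) and quotient 3·c**3 - 16·c**2 + 23·c - 6.
Then c = 2 is a root, giving the factor (c - 2) and quotient 3·c**2 - 10·c + 3.
The remaining quadratic factors as (3·c - 1)(c - 3).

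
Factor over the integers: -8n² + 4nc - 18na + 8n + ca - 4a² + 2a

Group: -2n(4n + a) + (c - 4a + 2)(4n + a); both groups contain (4n + a).

-(2n - c + 4a - 2)(4n + a)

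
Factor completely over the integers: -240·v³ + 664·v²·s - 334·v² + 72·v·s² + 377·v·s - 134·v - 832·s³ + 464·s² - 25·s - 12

Group: 8·v·(-30·v² + 113·v·s - 38·v - 104·s² + 71·s - 12) + (8·s + 1)·(-30·v² + 113·v·s - 38·v - 104·s² + 71·s - 12); both groups contain (-30·v² + 113·v·s - 38·v - 104·s² + 71·s - 12), so (8·v + 8·s + 1) is a factor with cofactor -30·v² + 113·v·s - 38·v - 104·s² + 71·s - 12.
The cofactor groups again: -30·v² + 113·v·s - 38·v - 104·s² + 71·s - 12 = -5·v·(6·v - 13·s + 4) + (8·s - 3)·(6·v - 13·s + 4); both groups contain (6·v - 13·s + 4), giving -(5·v - 8·s + 3)·(6·v - 13·s + 4).

-(6·v - 13·s + 4)·(5·v - 8·s + 3)·(8·v + 8·s + 1)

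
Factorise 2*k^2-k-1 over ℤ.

Need a pair with product 2·(-1) = -2 and sum -1: that's 1 and -2.
Split the middle term: 2*k^2+k - 2*k-1 = k*(2*k+1) - (2*k+1).

(2*k+1)*(k-1)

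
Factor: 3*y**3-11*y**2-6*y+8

By the rational root theorem, y = -1 is a root, so (y+1) is a factor; dividing leaves 3*y**2-14*y+8.
The remaining quadratic factors as (y-4)(3*y-2).

(3*y-2)*(y+1)*(y-4)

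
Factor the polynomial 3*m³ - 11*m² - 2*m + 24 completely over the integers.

(3*m + 4)*(m - 2)*(m - 3)

By the rational root theorem, m = 2 is a root, so (m - 2) is a factor; dividing leaves 3*m² - 5*m - 12.
The remaining quadratic factors as (3*m + 4)(m - 3).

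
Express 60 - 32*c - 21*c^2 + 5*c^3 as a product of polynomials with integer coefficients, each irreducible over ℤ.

Testing divisors of the constant over divisors of the leading coefficient, c = 6/5 is a root, so (5*c - 6) divides it; the quotient is c^2 - 3*c - 10.
The remaining quadratic factors as (c - 5)(c + 2).

(5*c - 6)*(c + 2)*(c - 5)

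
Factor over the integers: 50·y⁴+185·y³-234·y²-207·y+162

Testing divisors of the constant over divisors of the leading coefficient, y = -1 is a root, so (y+1) divides it; the quotient is 50·y³+135·y²-369·y+162.
Next, y = 3/5 is a root, so (5·y-3) is a factor; dividing leaves 10·y²+33·y-54.
The remaining quadratic factors as (5·y-6)(2·y+9).

(2·y+9)·(5·y-3)·(5·y-6)·(y+1)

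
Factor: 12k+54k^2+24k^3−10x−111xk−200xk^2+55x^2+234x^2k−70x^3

−(2x−4k−1)(5x−6k)(7x−k−2)

Group: 2x(−35x^2+47xk+10x−6k^2−12k) + (−4k−1)(−35x^2+47xk+10x−6k^2−12k); both groups contain (−35x^2+47xk+10x−6k^2−12k), so (2x−4k−1) is a factor with cofactor −35x^2+47xk+10x−6k^2−12k.
The cofactor groups again: −35x^2+47xk+10x−6k^2−12k = −5x(7x−k−2) + 6k(7x−k−2); both groups contain (7x−k−2), giving −(5x−6k)(7x−k−2).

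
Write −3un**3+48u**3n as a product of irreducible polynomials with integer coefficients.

3nu(4u−n)(4u+n)

Every term has a factor of 3un. Then 16u**2−n**2 = (4u)² − (n)².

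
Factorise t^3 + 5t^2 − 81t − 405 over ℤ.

(t + 5)(t + 9)(t − 9)

Trying the rational-root candidates, t = −9 is a root, giving the factor (t + 9) and quotient t^2 − 4t − 45.
The remaining quadratic factors as (t + 5)(t − 9).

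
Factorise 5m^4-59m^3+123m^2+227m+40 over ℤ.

Trying the rational-root candidates, m = 8 is a root, so (m-8) is a factor; dividing leaves 5m^3-19m^2-29m-5.
Next, m = -1/5 is a root, so (5m+1) divides it; the quotient is m^2-4m-5.
The remaining quadratic factors as (m-5)(m+1).

(5m+1)(m+1)(m-5)(m-8)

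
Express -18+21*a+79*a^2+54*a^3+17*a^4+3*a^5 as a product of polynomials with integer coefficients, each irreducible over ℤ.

(3*a-1)*(a+1)*(a+2)*(a^2+3*a+9)

By the rational root theorem, a = 1/3 is a root, giving the factor (3*a-1) and quotient a^4+6*a^3+20*a^2+33*a+18.
Next, a = -2 is a root, giving the factor (a+2) and quotient a^3+4*a^2+12*a+9.
Then a = -1 is a root, so (a+1) divides it; the quotient is a^2+3*a+9.
The quadratic a^2+3*a+9 has discriminant -27 < 0 and is irreducible over ℤ.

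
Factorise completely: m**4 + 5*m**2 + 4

(m**2 + 1)*(m**2 + 4)

Substitute u = m**2 to get a quadratic in u, then factor.
m**2 + 4 is irreducible over ℤ (sum of squares).
m**2 + 1 is irreducible over ℤ (sum of squares).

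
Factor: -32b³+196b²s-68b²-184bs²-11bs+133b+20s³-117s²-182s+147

Group: 4b(-8b²+41bs-31b-5s²+38s-21) + (-4s-7)(-8b²+41bs-31b-5s²+38s-21); both groups contain (-8b²+41bs-31b-5s²+38s-21), so (4b-4s-7) is a factor with cofactor -8b²+41bs-31b-5s²+38s-21.
The cofactor groups again: -8b²+41bs-31b-5s²+38s-21 = -8b(b-5s+3) + (s-7)(b-5s+3); both groups contain (b-5s+3), giving -(8b-s+7)(b-5s+3).

-(4b-4s-7)(8b-s+7)(b-5s+3)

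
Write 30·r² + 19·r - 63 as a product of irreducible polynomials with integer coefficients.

(5·r + 9)·(6·r - 7)

Need a pair with product 30·(-63) = -1890 and sum 19: that's -35 and 54.
Split the middle term: 30·r² - 35·r + 54·r - 63 = 5·r·(6·r - 7) + 9·(6·r - 7).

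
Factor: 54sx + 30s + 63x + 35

(6s + 7)(9x + 5)

Group as (54sx + 30s) + (63x + 35) = 6s(9x + 5) + 7(9x + 5).
Both groups share the factor (9x + 5).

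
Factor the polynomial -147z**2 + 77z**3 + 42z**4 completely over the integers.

Pull out the common factor 7z**2, then factor the remaining trinomial.

7z**2(6z - 7)(z + 3)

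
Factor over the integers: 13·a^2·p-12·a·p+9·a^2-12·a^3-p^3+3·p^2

Group: 4·a·(-3·a^2+4·a·p-p^2) + (p-3)·(-3·a^2+4·a·p-p^2); both groups contain (-3·a^2+4·a·p-p^2), so (4·a+p-3) is a factor with cofactor -3·a^2+4·a·p-p^2.
The cofactor groups again: -3·a^2+4·a·p-p^2 = -3·a·(a-p) + p·(a-p); both groups contain (a-p), giving -(3·a-p)·(a-p).

-(3·a-p)·(4·a+p-3)·(a-p)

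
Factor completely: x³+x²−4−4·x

(x+1)·(x+2)·(x−2)

Testing divisors of the constant over divisors of the leading coefficient, x = −1 is a root, giving the factor (x+1) and quotient x²−4.
The remaining quadratic factors as (x+2)(x−2).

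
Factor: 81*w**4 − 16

Difference of squares twice: with A = 3*w and B = 2, A⁴ − B⁴ = (A² − B²)(A² + B²), and A² − B² factors again.

(3*w + 2)*(3*w − 2)*(9*w**2 + 4)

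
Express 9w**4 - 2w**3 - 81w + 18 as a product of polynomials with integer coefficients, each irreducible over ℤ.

Group as (9w**4 - 81w) + (-2w**3 + 18) = 9w(w**3 - 9) - 2(w**3 - 9).
Both groups share the factor (w**3 - 9).

(9w - 2)(w**3 - 9)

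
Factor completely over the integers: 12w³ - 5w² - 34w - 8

By the rational root theorem, w = -4/3 is a root, so (3w + 4) is a factor; dividing leaves 4w² - 7w - 2.
The remaining quadratic factors as (4w + 1)(w - 2).

(3w + 4)(4w + 1)(w - 2)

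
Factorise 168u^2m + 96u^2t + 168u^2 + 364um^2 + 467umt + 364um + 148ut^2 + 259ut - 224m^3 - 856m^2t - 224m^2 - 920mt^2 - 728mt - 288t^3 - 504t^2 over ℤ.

Group: 7m(24u^2 + 52um + 37ut - 32m^2 - 104mt - 72t^2) + (4t + 7)(24u^2 + 52um + 37ut - 32m^2 - 104mt - 72t^2); both groups contain (24u^2 + 52um + 37ut - 32m^2 - 104mt - 72t^2), so (7m + 4t + 7) is a factor with cofactor 24u^2 + 52um + 37ut - 32m^2 - 104mt - 72t^2.
The cofactor groups again: 24u^2 + 52um + 37ut - 32m^2 - 104mt - 72t^2 = 8u(3u + 8m + 8t) + (-4m - 9t)(3u + 8m + 8t); both groups contain (3u + 8m + 8t), giving (8u - 4m - 9t)(3u + 8m + 8t).

(8u - 4m - 9t)(7m + 4t + 7)(3u + 8m + 8t)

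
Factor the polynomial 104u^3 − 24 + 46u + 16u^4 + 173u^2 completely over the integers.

Trying the rational-root candidates, u = 1/4 is a root, giving the factor (4u − 1) and quotient 4u^3 + 27u^2 + 50u + 24.
Continuing, u = −3/4 is a root, so (4u + 3) is a factor; dividing leaves u^2 + 6u + 8.
The remaining quadratic factors as (u + 4)(u + 2).

(4u + 3)(4u − 1)(u + 2)(u + 4)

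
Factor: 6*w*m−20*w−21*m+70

Group as (6*w*m−20*w) + (−21*m+70) = 2*w*(3*m−10) − 7*(3*m−10).
Both groups share the factor (3*m−10).

(2*w−7)*(3*m−10)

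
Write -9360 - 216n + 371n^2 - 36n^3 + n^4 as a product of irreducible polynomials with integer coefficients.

(n + 4)(n - 12)(n - 13)(n - 15)

By the rational root theorem, n = 12 is a root, so (n - 12) is a factor; dividing leaves n^3 - 24n^2 + 83n + 780.
Next, n = -4 is a root, giving the factor (n + 4) and quotient n^2 - 28n + 195.
The remaining quadratic factors as (n - 13)(n - 15).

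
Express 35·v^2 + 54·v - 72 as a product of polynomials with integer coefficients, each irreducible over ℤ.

Need a pair with product 35·(-72) = -2520 and sum 54: that's 84 and -30.
Split the middle term: 35·v^2 + 84·v - 30·v - 72 = 7·v·(5·v + 12) - 6·(5·v + 12).

(5·v + 12)·(7·v - 6)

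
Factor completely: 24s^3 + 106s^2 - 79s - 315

Among the possible rational roots, s = -5/3 is a root, giving the factor (3s + 5) and quotient 8s^2 + 22s - 63.
The remaining quadratic factors as (4s - 7)(2s + 9).

(2s + 9)(3s + 5)(4s - 7)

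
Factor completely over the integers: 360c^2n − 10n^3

Every term has a factor of 10n. Then 36c^2 − n^2 = (6c)² − (n)².

10n(6c + n)(6c − n)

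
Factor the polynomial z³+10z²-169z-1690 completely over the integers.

Testing divisors of the constant over divisors of the leading coefficient, z = 13 is a root, so (z-13) is a factor; dividing leaves z²+23z+130.
The remaining quadratic factors as (z+10)(z+13).

(z+10)(z+13)(z-13)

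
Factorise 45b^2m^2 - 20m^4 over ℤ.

Pull out the common factor 5m^2; 9b^2 - 4m^2 is a difference of squares.

5m^2(3b + 2m)(3b - 2m)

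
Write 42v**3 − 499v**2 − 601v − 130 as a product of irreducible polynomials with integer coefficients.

Among the possible rational roots, v = −2/7 is a root, so (7v + 2) divides it; the quotient is 6v**2 − 73v − 65.
The remaining quadratic factors as (6v + 5)(v − 13).

(6v + 5)(7v + 2)(v − 13)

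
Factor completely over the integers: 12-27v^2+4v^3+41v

(4v+1)(v-3)(v-4)

Testing divisors of the constant over divisors of the leading coefficient, v = -1/4 is a root, giving the factor (4v+1) and quotient v^2-7v+12.
The remaining quadratic factors as (v-3)(v-4).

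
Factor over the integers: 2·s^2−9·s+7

Need a pair with product 2·7 = 14 and sum −9: that's −2 and −7.
Split the middle term: 2·s^2−2·s − 7·s+7 = 2·s·(s−1) − 7·(s−1).

(2·s−7)·(s−1)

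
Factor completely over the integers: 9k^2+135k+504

Pull out the common factor 9, then factor the remaining trinomial.

9(k+7)(k+8)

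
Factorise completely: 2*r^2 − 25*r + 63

(2*r − 7)*(r − 9)

Need a pair with product 2·63 = 126 and sum −25: that's −7 and −18.
Split the middle term: 2*r^2 − 7*r − 18*r + 63 = r*(2*r − 7) − 9*(2*r − 7).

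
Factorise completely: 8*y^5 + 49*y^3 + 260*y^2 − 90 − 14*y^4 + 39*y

By the rational root theorem, y = −2 is a root, so (y + 2) divides it; the quotient is 8*y^4 − 30*y^3 + 109*y^2 + 42*y − 45.
Next, y = 1/2 is a root, so (2*y − 1) divides it; the quotient is 4*y^3 − 13*y^2 + 48*y + 45.
Then y = −3/4 is a root, giving the factor (4*y + 3) and quotient y^2 − 4*y + 15.
The quadratic y^2 − 4*y + 15 has discriminant −44 < 0 and is irreducible over ℤ.

(2*y − 1)*(4*y + 3)*(y + 2)*(y^2 − 4*y + 15)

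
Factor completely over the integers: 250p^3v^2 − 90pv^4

Every term has a factor of 10pv^2. Then 25p^2 − 9v^2 = (5p)² − (3v)².

10pv^2(5p + 3v)(5p − 3v)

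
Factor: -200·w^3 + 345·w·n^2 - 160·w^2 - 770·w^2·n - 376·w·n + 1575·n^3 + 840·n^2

Group: 4·w·(-50·w^2 - 5·w·n - 40·w + 105·n^2 + 56·n) + 15·n·(-50·w^2 - 5·w·n - 40·w + 105·n^2 + 56·n); both groups contain (-50·w^2 - 5·w·n - 40·w + 105·n^2 + 56·n), so (4·w + 15·n) is a factor with cofactor -50·w^2 - 5·w·n - 40·w + 105·n^2 + 56·n.
The cofactor groups again: -50·w^2 - 5·w·n - 40·w + 105·n^2 + 56·n = -10·w·(5·w - 7·n) + (-15·n - 8)·(5·w - 7·n); both groups contain (5·w - 7·n), giving -(10·w + 15·n + 8)·(5·w - 7·n).

-(5·w - 7·n)·(10·w + 15·n + 8)·(4·w + 15·n)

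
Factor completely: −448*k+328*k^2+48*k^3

Pull out the common factor 8*k, then factor the remaining trinomial.

8*k*(6*k−7)*(k+8)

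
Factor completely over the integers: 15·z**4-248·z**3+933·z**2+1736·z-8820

(3·z-10)·(5·z+14)·(z-7)·(z-9)

Testing divisors of the constant over divisors of the leading coefficient, z = 9 is a root, giving the factor (z-9) and quotient 15·z**3-113·z**2-84·z+980.
Next, z = 10/3 is a root, so (3·z-10) divides it; the quotient is 5·z**2-21·z-98.
The remaining quadratic factors as (5·z+14)(z-7).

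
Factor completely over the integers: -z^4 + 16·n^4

(2·n + z)·(2·n - z)·(4·n^2 + z^2)

(2·n)⁴ − (z)⁴ = ((2·n)² − (z)²)((2·n)² + (z)²); the first factor splits again, the second (4·n^2 + z^2) is irreducible.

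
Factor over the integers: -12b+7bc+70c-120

(7c-12)(b+10)

Group as (7bc-12b) + (70c-120) = b(7c-12) + 10(7c-12).
Both groups share the factor (7c-12).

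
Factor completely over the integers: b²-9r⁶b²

Factor out b² first: what remains is -9r⁶+1.
Recognize a difference of squares with the parts 1 and 3r³.

-b²(3r³+1)(3r³-1)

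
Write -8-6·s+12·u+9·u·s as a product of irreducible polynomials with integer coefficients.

Group as (9·u·s+12·u) + (-6·s-8) = 3·u·(3·s+4) - 2·(3·s+4).
Both groups share the factor (3·s+4).

(3·s+4)·(3·u-2)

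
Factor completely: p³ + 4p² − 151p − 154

Among the possible rational roots, p = −14 is a root, so (p + 14) divides it; the quotient is p² − 10p − 11.
The remaining quadratic factors as (p + 1)(p − 11).

(p + 1)(p + 14)(p − 11)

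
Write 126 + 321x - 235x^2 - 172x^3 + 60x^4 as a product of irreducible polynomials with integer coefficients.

Trying the rational-root candidates, x = -3/2 is a root, giving the factor (2x + 3) and quotient 30x^3 - 131x^2 + 79x + 42.
Next, x = 6/5 is a root, giving the factor (5x - 6) and quotient 6x^2 - 19x - 7.
The remaining quadratic factors as (3x + 1)(2x - 7).

(2x + 3)(2x - 7)(3x + 1)(5x - 6)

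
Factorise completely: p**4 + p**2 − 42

(p**2 + 7)*(p**2 − 6)

Substitute u = p**2 to get a quadratic in u, then factor.
p**2 + 7 is irreducible over ℤ (always positive, so no real roots).
p**2 − 6 is irreducible over ℤ (6 is not a perfect square).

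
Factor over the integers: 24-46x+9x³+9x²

(3x-2)(3x-4)(x+3)

Among the possible rational roots, x = 4/3 is a root, giving the factor (3x-4) and quotient 3x²+7x-6.
The remaining quadratic factors as (x+3)(3x-2).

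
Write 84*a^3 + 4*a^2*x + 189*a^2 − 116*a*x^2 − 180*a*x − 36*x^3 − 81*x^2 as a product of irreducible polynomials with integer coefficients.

Group: 7*a*(12*a^2 + 16*a*x + 27*a + 4*x^2 + 9*x) − 9*x*(12*a^2 + 16*a*x + 27*a + 4*x^2 + 9*x); both groups contain (12*a^2 + 16*a*x + 27*a + 4*x^2 + 9*x), so (7*a − 9*x) is a factor with cofactor 12*a^2 + 16*a*x + 27*a + 4*x^2 + 9*x.
The cofactor groups again: 12*a^2 + 16*a*x + 27*a + 4*x^2 + 9*x = 4*a*(3*a + x) + (4*x + 9)*(3*a + x); both groups contain (3*a + x), giving (4*a + 4*x + 9)*(3*a + x).

(3*a + x)*(4*a + 4*x + 9)*(7*a − 9*x)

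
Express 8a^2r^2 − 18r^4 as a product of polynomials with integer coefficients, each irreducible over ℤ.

Factor out 2r^2, leaving 4a^2 − 9r^2, which is a difference of two squares.

2r^2(2a + 3r)(2a − 3r)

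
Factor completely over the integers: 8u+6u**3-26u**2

2u(3u-1)(u-4)

Pull out the common factor 2u, then factor the remaining trinomial.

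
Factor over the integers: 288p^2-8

Every term has a factor of 8. Then 36p^2-1 = (6p)² − (1)².

8(6p+1)(6p-1)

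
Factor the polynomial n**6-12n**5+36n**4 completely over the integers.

n**4(n-6)**2

Factor out n**4 first: what remains is n**2-12n+36.
Recognize a perfect-square trinomial with the parts n and 6.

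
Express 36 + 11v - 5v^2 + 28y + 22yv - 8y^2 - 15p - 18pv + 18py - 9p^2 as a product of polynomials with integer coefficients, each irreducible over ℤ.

-(3p - 2y + 5v + 9)(3p - 4y + v - 4)

Group: -3p(3p - 2y + 5v + 9) + (4y - v + 4)(3p - 2y + 5v + 9); both groups contain (3p - 2y + 5v + 9).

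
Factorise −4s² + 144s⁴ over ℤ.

4s²(6s + 1)(6s − 1)

Factor out 4s², leaving 36s² − 1, which is a difference of two squares.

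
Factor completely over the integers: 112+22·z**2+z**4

Substitute u = z**2 to get a quadratic in u, then factor.
z**2+8 is irreducible over ℤ (always positive, so no real roots).
z**2+14 is irreducible over ℤ (always positive, so no real roots).

(z**2+14)·(z**2+8)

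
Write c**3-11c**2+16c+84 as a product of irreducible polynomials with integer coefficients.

(c+2)(c-6)(c-7)

Among the possible rational roots, c = 6 is a root, so (c-6) divides it; the quotient is c**2-5c-14.
The remaining quadratic factors as (c-7)(c+2).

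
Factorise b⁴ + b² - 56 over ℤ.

Substitute u = b² to get a quadratic in u, then factor.
b² + 8 is irreducible over ℤ (always positive, so no real roots).
b² - 7 is irreducible over ℤ (7 is not a perfect square).

(b² + 8)(b² - 7)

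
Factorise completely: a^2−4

Two integers with product −4 and sum 0 are −2 and 2.

(a+2)(a−2)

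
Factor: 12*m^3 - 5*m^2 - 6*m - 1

By the rational root theorem, m = -1/4 is a root, giving the factor (4*m + 1) and quotient 3*m^2 - 2*m - 1.
The remaining quadratic factors as (m - 1)(3*m + 1).

(3*m + 1)*(4*m + 1)*(m - 1)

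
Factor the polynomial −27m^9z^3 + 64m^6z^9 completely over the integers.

−m^6z^3(3m − 4z^2)(9m^2 + 12mz^2 + 16z^4)

Every term has a factor of m^6z^3; factoring it out leaves −27m^3 + 64z^6.
Recognize a difference of cubes with the parts 4z^2 and 3m.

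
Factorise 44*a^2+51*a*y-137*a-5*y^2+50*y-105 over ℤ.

(11*a-y+7)*(4*a+5*y-15)

Group: 11*a*(4*a+5*y-15) + (-y+7)*(4*a+5*y-15); both groups contain (4*a+5*y-15).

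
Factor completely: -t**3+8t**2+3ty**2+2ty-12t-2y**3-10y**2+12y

Group: t(-t**2-ty+8t+2y**2+10y-12) - y(-t**2-ty+8t+2y**2+10y-12); both groups contain (-t**2-ty+8t+2y**2+10y-12), so (t-y) is a factor with cofactor -t**2-ty+8t+2y**2+10y-12.
The cofactor groups again: -t**2-ty+8t+2y**2+10y-12 = -t(t-y-6) + (-2y+2)(t-y-6); both groups contain (t-y-6), giving -(t+2y-2)(t-y-6).

-(t+2y-2)(t-y)(t-y-6)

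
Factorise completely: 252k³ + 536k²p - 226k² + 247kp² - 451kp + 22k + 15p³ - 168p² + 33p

Group: 2k(126k² + 79kp - 113k + 5p² - 56p + 11) + 3p(126k² + 79kp - 113k + 5p² - 56p + 11); both groups contain (126k² + 79kp - 113k + 5p² - 56p + 11), so (2k + 3p) is a factor with cofactor 126k² + 79kp - 113k + 5p² - 56p + 11.
The cofactor groups again: 126k² + 79kp - 113k + 5p² - 56p + 11 = 9k(14k + p - 11) + (5p - 1)(14k + p - 11); both groups contain (14k + p - 11), giving (9k + 5p - 1)(14k + p - 11).

(14k + p - 11)(2k + 3p)(9k + 5p - 1)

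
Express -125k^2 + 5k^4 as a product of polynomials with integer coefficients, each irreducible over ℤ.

Every term has a factor of 5k^2. Then k^2 - 25 = (k)² − (5)².

5k^2(k + 5)(k - 5)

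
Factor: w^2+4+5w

(w+1)(w+4)

Two integers with product 4 and sum 5 are 1 and 4.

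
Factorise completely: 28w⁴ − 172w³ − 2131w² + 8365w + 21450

Testing divisors of the constant over divisors of the leading coefficient, w = 11/2 is a root, so (2w − 11) divides it; the quotient is 14w³ − 9w² − 1115w − 1950.
Then w = −13/7 is a root, giving the factor (7w + 13) and quotient 2w² − 5w − 150.
The remaining quadratic factors as (w − 10)(2w + 15).

(2w + 15)(2w − 11)(7w + 13)(w − 10)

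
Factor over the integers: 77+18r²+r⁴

Substitute u = r² to get a quadratic in u, then factor.
r²+11 is irreducible over ℤ (always positive, so no real roots).
r²+7 is irreducible over ℤ (always positive, so no real roots).

(r²+11)(r²+7)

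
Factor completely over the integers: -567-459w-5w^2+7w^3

(7w+9)(w+7)(w-9)

By the rational root theorem, w = -9/7 is a root, giving the factor (7w+9) and quotient w^2-2w-63.
The remaining quadratic factors as (w+7)(w-9).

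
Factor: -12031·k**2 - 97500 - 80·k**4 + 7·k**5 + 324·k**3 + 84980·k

(7·k - 10)·(k - 13)·(k - 6)·(k**2 + 9·k + 125)

Trying the rational-root candidates, k = 10/7 is a root, so (7·k - 10) is a factor; dividing leaves k**4 - 10·k**3 + 32·k**2 - 1673·k + 9750.
Then k = 13 is a root, so (k - 13) is a factor; dividing leaves k**3 + 3·k**2 + 71·k - 750.
Continuing, k = 6 is a root, giving the factor (k - 6) and quotient k**2 + 9·k + 125.
The quadratic k**2 + 9·k + 125 has discriminant -419 < 0 and is irreducible over ℤ.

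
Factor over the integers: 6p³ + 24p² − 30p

Pull out the common factor 6p, then factor the remaining trinomial.

6p(p + 5)(p − 1)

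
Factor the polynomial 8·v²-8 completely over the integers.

Every term has a factor of 8. Then v²-1 = (v)² − (1)².

8·(v+1)·(v-1)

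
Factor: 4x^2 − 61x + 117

Need a pair with product 4·117 = 468 and sum −61: that's −52 and −9.
Split the middle term: 4x^2 − 52x − 9x + 117 = 4x(x − 13) − 9(x − 13).

(4x − 9)(x − 13)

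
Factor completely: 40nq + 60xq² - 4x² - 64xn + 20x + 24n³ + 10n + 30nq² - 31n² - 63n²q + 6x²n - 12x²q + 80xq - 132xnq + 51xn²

(3n - 6q - 2)(x + 8n - 5q - 5)(2x + n)

Group: 3n(2x² + 17xn - 10xq - 10x + 8n² - 5nq - 5n) + (-6q - 2)(2x² + 17xn - 10xq - 10x + 8n² - 5nq - 5n); both groups contain (2x² + 17xn - 10xq - 10x + 8n² - 5nq - 5n), so (3n - 6q - 2) is a factor with cofactor 2x² + 17xn - 10xq - 10x + 8n² - 5nq - 5n.
The cofactor groups again: 2x² + 17xn - 10xq - 10x + 8n² - 5nq - 5n = x(2x + n) + (8n - 5q - 5)(2x + n); both groups contain (2x + n), giving (x + 8n - 5q - 5)(2x + n).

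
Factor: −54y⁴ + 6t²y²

6y²(t + 3y)(t − 3y)

Factor out 6y², leaving t² − 9y², which is a difference of two squares.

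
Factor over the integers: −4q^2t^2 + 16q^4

Factor out 4q^2, leaving 4q^2 − t^2, which is a difference of two squares.

4q^2(2q + t)(2q − t)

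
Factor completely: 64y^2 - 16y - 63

(8y + 7)(8y - 9)

Need a pair with product 64·(-63) = -4032 and sum -16: that's -72 and 56.
Split the middle term: 64y^2 - 72y + 56y - 63 = 8y(8y - 9) + 7(8y - 9).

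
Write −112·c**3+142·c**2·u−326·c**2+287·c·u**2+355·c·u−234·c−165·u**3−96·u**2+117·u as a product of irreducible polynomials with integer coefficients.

Group: 8·c·(−14·c**2+37·c·u−18·c−15·u**2+9·u) + (11·u+13)·(−14·c**2+37·c·u−18·c−15·u**2+9·u); both groups contain (−14·c**2+37·c·u−18·c−15·u**2+9·u), so (8·c+11·u+13) is a factor with cofactor −14·c**2+37·c·u−18·c−15·u**2+9·u.
The cofactor groups again: −14·c**2+37·c·u−18·c−15·u**2+9·u = −2·c·(7·c−15·u+9) + u·(7·c−15·u+9); both groups contain (7·c−15·u+9), giving −(2·c−u)·(7·c−15·u+9).

−(2·c−u)·(7·c−15·u+9)·(8·c+11·u+13)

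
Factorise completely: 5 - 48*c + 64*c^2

(8*c - 1)*(8*c - 5)

Need a pair with product 64·5 = 320 and sum -48: that's -8 and -40.
Split the middle term: 64*c^2 - 8*c - 40*c + 5 = 8*c*(8*c - 1) - 5*(8*c - 1).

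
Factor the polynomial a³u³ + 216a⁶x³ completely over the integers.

a³(6ax + u)(36a²x² - 6aux + u²)

Every term has a factor of a³; factoring it out leaves 216a³x³ + u³.
Recognize a sum of cubes with the parts u and 6ax.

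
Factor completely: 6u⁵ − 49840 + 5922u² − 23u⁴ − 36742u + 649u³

(6u + 7)(u + 8)(u − 5)(u² − 8u + 178)

By the rational root theorem, u = 5 is a root, so (u − 5) divides it; the quotient is 6u⁴ + 7u³ + 684u² + 9342u + 9968.
Then u = −8 is a root, giving the factor (u + 8) and quotient 6u³ − 41u² + 1012u + 1246.
Next, u = −7/6 is a root, so (6u + 7) is a factor; dividing leaves u² − 8u + 178.
The quadratic u² − 8u + 178 has discriminant −648 < 0 and is irreducible over ℤ.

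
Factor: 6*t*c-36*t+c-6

Group as (6*t*c-36*t) + (c-6) = 6*t*(c-6) + (c-6).
Both groups share the factor (c-6).

(6*t+1)*(c-6)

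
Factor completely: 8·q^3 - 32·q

8·q·(q + 2)·(q - 2)

Every term has a factor of 8·q. Then q^2 - 4 = (q)² − (2)².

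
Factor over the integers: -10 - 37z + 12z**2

(3z - 10)(4z + 1)

Need a pair with product 12·(-10) = -120 and sum -37: that's 3 and -40.
Split the middle term: 12z**2 + 3z - 40z - 10 = 3z(4z + 1) - 10(4z + 1).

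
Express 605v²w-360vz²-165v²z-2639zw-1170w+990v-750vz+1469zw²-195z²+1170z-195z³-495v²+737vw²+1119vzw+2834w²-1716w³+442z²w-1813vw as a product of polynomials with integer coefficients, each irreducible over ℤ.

-(3z-11w+9)(11v+13z-13w)(5v+5z+12w-10)

Group: 3z(-55v²-120vz-67vw+110v-65z²-91zw+130z+156w²-130w) + (-11w+9)(-55v²-120vz-67vw+110v-65z²-91zw+130z+156w²-130w); both groups contain (-55v²-120vz-67vw+110v-65z²-91zw+130z+156w²-130w), so (3z-11w+9) is a factor with cofactor -55v²-120vz-67vw+110v-65z²-91zw+130z+156w²-130w.
The cofactor groups again: -55v²-120vz-67vw+110v-65z²-91zw+130z+156w²-130w = -5v(11v+13z-13w) + (-5z-12w+10)(11v+13z-13w); both groups contain (11v+13z-13w), giving -(5v+5z+12w-10)(11v+13z-13w).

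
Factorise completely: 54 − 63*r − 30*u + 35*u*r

Group as (35*u*r − 30*u) + (−63*r + 54) = 5*u*(7*r − 6) − 9*(7*r − 6).
Both groups share the factor (7*r − 6).

(5*u − 9)*(7*r − 6)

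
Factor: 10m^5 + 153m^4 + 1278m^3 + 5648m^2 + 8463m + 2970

By the rational root theorem, m = -1/2 is a root, giving the factor (2m + 1) and quotient 5m^4 + 74m^3 + 602m^2 + 2523m + 2970.
Next, m = -6 is a root, giving the factor (m + 6) and quotient 5m^3 + 44m^2 + 338m + 495.
Then m = -9/5 is a root, giving the factor (5m + 9) and quotient m^2 + 7m + 55.
The quadratic m^2 + 7m + 55 has discriminant -171 < 0 and is irreducible over ℤ.

(2m + 1)(5m + 9)(m + 6)(m^2 + 7m + 55)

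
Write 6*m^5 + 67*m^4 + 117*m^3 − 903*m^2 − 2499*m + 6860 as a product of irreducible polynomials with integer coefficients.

(2*m − 5)*(3*m − 7)*(m + 7)*(m^2 + 9*m + 28)

Testing divisors of the constant over divisors of the leading coefficient, m = 7/3 is a root, giving the factor (3*m − 7) and quotient 2*m^4 + 27*m^3 + 102*m^2 − 63*m − 980.
Next, m = 5/2 is a root, so (2*m − 5) is a factor; dividing leaves m^3 + 16*m^2 + 91*m + 196.
Then m = −7 is a root, so (m + 7) is a factor; dividing leaves m^2 + 9*m + 28.
The quadratic m^2 + 9*m + 28 has discriminant −31 < 0 and is irreducible over ℤ.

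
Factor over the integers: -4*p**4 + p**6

Every term has a factor of p**4; factoring it out leaves p**2 - 4.
Recognize a difference of squares with the parts p and 2.

p**4*(p + 2)*(p - 2)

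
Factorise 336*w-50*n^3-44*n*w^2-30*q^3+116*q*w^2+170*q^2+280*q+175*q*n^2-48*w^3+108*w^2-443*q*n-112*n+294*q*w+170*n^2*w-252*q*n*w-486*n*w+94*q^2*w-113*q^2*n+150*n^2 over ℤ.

Group: 5*q*(-6*q^2-25*q*n+26*q*w+34*q+25*n^2-10*n*w-75*n-8*w^2+18*w+56) + (-2*n+6*w)*(-6*q^2-25*q*n+26*q*w+34*q+25*n^2-10*n*w-75*n-8*w^2+18*w+56); both groups contain (-6*q^2-25*q*n+26*q*w+34*q+25*n^2-10*n*w-75*n-8*w^2+18*w+56), so (5*q-2*n+6*w) is a factor with cofactor -6*q^2-25*q*n+26*q*w+34*q+25*n^2-10*n*w-75*n-8*w^2+18*w+56.
The cofactor groups again: -6*q^2-25*q*n+26*q*w+34*q+25*n^2-10*n*w-75*n-8*w^2+18*w+56 = -6*q*(q+5*n-4*w-7) + (5*n+2*w-8)*(q+5*n-4*w-7); both groups contain (q+5*n-4*w-7), giving -(6*q-5*n-2*w+8)*(q+5*n-4*w-7).

-(5*q-2*n+6*w)*(6*q-5*n-2*w+8)*(q+5*n-4*w-7)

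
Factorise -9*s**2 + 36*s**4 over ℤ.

9*s**2*(2*s + 1)*(2*s - 1)

Factor out 9*s**2, leaving 4*s**2 - 1, which is a difference of two squares.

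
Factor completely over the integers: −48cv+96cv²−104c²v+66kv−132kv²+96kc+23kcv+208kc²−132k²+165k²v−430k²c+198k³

(9k−13c+12v−6)(11k−8c)(2k−v)

Group: 9k(22k²−16kc−11kv+8cv) + (−13c+12v−6)(22k²−16kc−11kv+8cv); both groups contain (22k²−16kc−11kv+8cv), so (9k−13c+12v−6) is a factor with cofactor 22k²−16kc−11kv+8cv.
The cofactor groups again: 22k²−16kc−11kv+8cv = 2k(11k−8c) − v(11k−8c); both groups contain (11k−8c), giving (2k−v)(11k−8c).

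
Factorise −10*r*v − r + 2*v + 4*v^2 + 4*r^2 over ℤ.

(4*r − 2*v − 1)*(r − 2*v)

Group: r*(4*r − 2*v − 1) − 2*v*(4*r − 2*v − 1); both groups contain (4*r − 2*v − 1).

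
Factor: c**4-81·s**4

(c)⁴ − (3·s)⁴ = ((c)² − (3·s)²)((c)² + (3·s)²); the first factor splits again, the second (c**2+9·s**2) is irreducible.

(c+3·s)·(c-3·s)·(c**2+9·s**2)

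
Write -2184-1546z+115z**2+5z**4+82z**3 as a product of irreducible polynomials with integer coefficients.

(5z+7)(z+13)(z+6)(z-4)

Trying the rational-root candidates, z = -7/5 is a root, giving the factor (5z+7) and quotient z**3+15z**2+2z-312.
Continuing, z = 4 is a root, so (z-4) divides it; the quotient is z**2+19z+78.
The remaining quadratic factors as (z+13)(z+6).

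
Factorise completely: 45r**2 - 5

Pull out the common factor 5; 9r**2 - 1 is a difference of squares.

5(3r + 1)(3r - 1)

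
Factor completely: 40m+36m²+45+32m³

(8m+9)(4m²+5)

Group as (32m³+40m) + (36m²+45) = 8m(4m²+5) + 9(4m²+5).
Both groups share the factor (4m²+5).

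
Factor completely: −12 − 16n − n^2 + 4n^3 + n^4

(n + 1)(n + 2)(n + 3)(n − 2)

By the rational root theorem, n = −1 is a root, so (n + 1) divides it; the quotient is n^3 + 3n^2 − 4n − 12.
Continuing, n = −2 is a root, giving the factor (n + 2) and quotient n^2 + n − 6.
The remaining quadratic factors as (n + 3)(n − 2).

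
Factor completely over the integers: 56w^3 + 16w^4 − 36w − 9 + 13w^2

Among the possible rational roots, w = −1/4 is a root, so (4w + 1) divides it; the quotient is 4w^3 + 13w^2 − 9.
Continuing, w = −3 is a root, so (w + 3) is a factor; dividing leaves 4w^2 + w − 3.
The remaining quadratic factors as (w + 1)(4w − 3).

(4w + 1)(4w − 3)(w + 1)(w + 3)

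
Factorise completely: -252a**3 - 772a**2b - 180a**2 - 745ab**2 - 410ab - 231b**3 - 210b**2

-(14a + 11b + 10)(2a + 3b)(9a + 7b)

Group: 9a(-28a**2 - 64ab - 20a - 33b**2 - 30b) + 7b(-28a**2 - 64ab - 20a - 33b**2 - 30b); both groups contain (-28a**2 - 64ab - 20a - 33b**2 - 30b), so (9a + 7b) is a factor with cofactor -28a**2 - 64ab - 20a - 33b**2 - 30b.
The cofactor groups again: -28a**2 - 64ab - 20a - 33b**2 - 30b = -2a(14a + 11b + 10) - 3b(14a + 11b + 10); both groups contain (14a + 11b + 10), giving -(2a + 3b)(14a + 11b + 10).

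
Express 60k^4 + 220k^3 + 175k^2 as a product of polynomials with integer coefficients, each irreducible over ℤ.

5k^2(2k + 5)(6k + 7)

Pull out the common factor 5k^2, then factor the remaining trinomial.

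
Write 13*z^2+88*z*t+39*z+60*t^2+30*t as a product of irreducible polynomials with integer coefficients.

Group: 13*z*(z+6*t+3) + 10*t*(z+6*t+3); both groups contain (z+6*t+3).

(13*z+10*t)*(z+6*t+3)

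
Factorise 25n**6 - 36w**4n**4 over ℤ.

Factor out n**4 first: what remains is -36w**4 + 25n**2.
Recognize a difference of squares with the parts 5n and 6w**2.

-n**4(6w**2 - 5n)(6w**2 + 5n)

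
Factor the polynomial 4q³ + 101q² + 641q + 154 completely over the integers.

(4q + 1)(q + 11)(q + 14)

By the rational root theorem, q = -14 is a root, giving the factor (q + 14) and quotient 4q² + 45q + 11.
The remaining quadratic factors as (q + 11)(4q + 1).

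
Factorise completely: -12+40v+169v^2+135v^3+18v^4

(3v+2)(6v-1)(v+1)(v+6)

Testing divisors of the constant over divisors of the leading coefficient, v = -1 is a root, so (v+1) is a factor; dividing leaves 18v^3+117v^2+52v-12.
Next, v = -6 is a root, so (v+6) divides it; the quotient is 18v^2+9v-2.
The remaining quadratic factors as (3v+2)(6v-1).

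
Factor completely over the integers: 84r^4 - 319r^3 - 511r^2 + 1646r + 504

(3r - 7)(4r + 9)(7r + 2)(r - 4)

Trying the rational-root candidates, r = 7/3 is a root, giving the factor (3r - 7) and quotient 28r^3 - 41r^2 - 266r - 72.
Then r = -9/4 is a root, so (4r + 9) is a factor; dividing leaves 7r^2 - 26r - 8.
The remaining quadratic factors as (7r + 2)(r - 4).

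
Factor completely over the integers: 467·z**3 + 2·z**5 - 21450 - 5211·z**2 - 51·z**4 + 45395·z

(2·z - 1)·(z - 13)·(z - 15)·(z**2 + 3·z + 110)

Trying the rational-root candidates, z = 15 is a root, so (z - 15) divides it; the quotient is 2·z**4 - 21·z**3 + 152·z**2 - 2931·z + 1430.
Next, z = 13 is a root, so (z - 13) divides it; the quotient is 2·z**3 + 5·z**2 + 217·z - 110.
Then z = 1/2 is a root, so (2·z - 1) is a factor; dividing leaves z**2 + 3·z + 110.
The quadratic z**2 + 3·z + 110 has discriminant -431 < 0 and is irreducible over ℤ.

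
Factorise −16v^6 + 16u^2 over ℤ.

Every term has a factor of 16; factoring it out leaves −v^6 + u^2.
Recognize a difference of squares with the parts u and v^3.

−16(v^3 − u)(v^3 + u)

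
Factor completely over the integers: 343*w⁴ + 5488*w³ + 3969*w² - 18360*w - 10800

(7*w + 15)*(7*w + 4)*(7*w - 12)*(w + 15)

Among the possible rational roots, w = -4/7 is a root, so (7*w + 4) is a factor; dividing leaves 49*w³ + 756*w² + 135*w - 2700.
Continuing, w = -15/7 is a root, so (7*w + 15) divides it; the quotient is 7*w² + 93*w - 180.
The remaining quadratic factors as (w + 15)(7*w - 12).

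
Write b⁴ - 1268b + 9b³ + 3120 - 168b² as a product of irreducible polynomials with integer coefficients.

By the rational root theorem, b = -10 is a root, giving the factor (b + 10) and quotient b³ - b² - 158b + 312.
Next, b = 2 is a root, giving the factor (b - 2) and quotient b² + b - 156.
The remaining quadratic factors as (b - 12)(b + 13).

(b + 10)(b + 13)(b - 12)(b - 2)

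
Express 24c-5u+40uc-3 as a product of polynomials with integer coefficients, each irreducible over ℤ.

(5u+3)(8c-1)

Group as (40uc-5u) + (24c-3) = 5u(8c-1) + 3(8c-1).
Both groups share the factor (8c-1).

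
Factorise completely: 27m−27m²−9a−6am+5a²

Group: a(5a+9m−9) − 3m(5a+9m−9); both groups contain (5a+9m−9).

(5a+9m−9)(a−3m)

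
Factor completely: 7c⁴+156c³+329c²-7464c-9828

(7c+9)(c+13)(c+14)(c-6)

Testing divisors of the constant over divisors of the leading coefficient, c = -9/7 is a root, so (7c+9) divides it; the quotient is c³+21c²+20c-1092.
Next, c = -13 is a root, giving the factor (c+13) and quotient c²+8c-84.
The remaining quadratic factors as (c+14)(c-6).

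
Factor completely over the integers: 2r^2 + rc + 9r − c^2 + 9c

Group: r(2r − c + 9) + c(2r − c + 9); both groups contain (2r − c + 9).

(2r − c + 9)(r + c)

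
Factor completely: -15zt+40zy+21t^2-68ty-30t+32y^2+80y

Group: -5z(3t-8y) + (7t-4y-10)(3t-8y); both groups contain (3t-8y).

-(5z-7t+4y+10)(3t-8y)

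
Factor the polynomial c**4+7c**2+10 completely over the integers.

Substitute u = c**2 to get a quadratic in u, then factor.
c**2+5 is irreducible over ℤ (always positive, so no real roots).
c**2+2 is irreducible over ℤ (always positive, so no real roots).

(c**2+2)(c**2+5)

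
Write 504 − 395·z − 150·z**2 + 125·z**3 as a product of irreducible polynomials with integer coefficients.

Trying the rational-root candidates, z = 7/5 is a root, so (5·z − 7) is a factor; dividing leaves 25·z**2 + 5·z − 72.
The remaining quadratic factors as (5·z − 8)(5·z + 9).

(5·z + 9)·(5·z − 7)·(5·z − 8)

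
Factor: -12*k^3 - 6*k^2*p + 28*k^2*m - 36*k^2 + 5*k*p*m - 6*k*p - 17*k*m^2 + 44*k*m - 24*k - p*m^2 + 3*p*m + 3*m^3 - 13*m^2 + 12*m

Group: 2*k*(-6*k^2 - 3*k*p + 11*k*m - 18*k + p*m - 3*p - 3*m^2 + 13*m - 12) - m*(-6*k^2 - 3*k*p + 11*k*m - 18*k + p*m - 3*p - 3*m^2 + 13*m - 12); both groups contain (-6*k^2 - 3*k*p + 11*k*m - 18*k + p*m - 3*p - 3*m^2 + 13*m - 12), so (2*k - m) is a factor with cofactor -6*k^2 - 3*k*p + 11*k*m - 18*k + p*m - 3*p - 3*m^2 + 13*m - 12.
The cofactor groups again: -6*k^2 - 3*k*p + 11*k*m - 18*k + p*m - 3*p - 3*m^2 + 13*m - 12 = -2*k*(3*k - m + 3) + (-p + 3*m - 4)*(3*k - m + 3); both groups contain (3*k - m + 3), giving -(2*k + p - 3*m + 4)*(3*k - m + 3).

-(2*k + p - 3*m + 4)*(2*k - m)*(3*k - m + 3)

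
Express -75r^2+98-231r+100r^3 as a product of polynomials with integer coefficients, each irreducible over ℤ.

(4r-7)(5r+7)(5r-2)

Trying the rational-root candidates, r = 7/4 is a root, giving the factor (4r-7) and quotient 25r^2+25r-14.
The remaining quadratic factors as (5r-2)(5r+7).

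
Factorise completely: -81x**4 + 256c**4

Write as (16c**2)² − (9x**2)², then factor 16c**2 - 9x**2 once more.

(4c + 3x)(4c - 3x)(16c**2 + 9x**2)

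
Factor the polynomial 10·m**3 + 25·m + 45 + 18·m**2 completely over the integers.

(5·m + 9)·(2·m**2 + 5)

Group as (10·m**3 + 25·m) + (18·m**2 + 45) = 5·m·(2·m**2 + 5) + 9·(2·m**2 + 5).
Both groups share the factor (2·m**2 + 5).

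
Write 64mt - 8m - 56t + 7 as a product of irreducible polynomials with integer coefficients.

(8m - 7)(8t - 1)

Group as (64mt - 8m) + (-56t + 7) = 8m(8t - 1) - 7(8t - 1).
Both groups share the factor (8t - 1).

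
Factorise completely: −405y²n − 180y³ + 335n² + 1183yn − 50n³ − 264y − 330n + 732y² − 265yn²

−(3y + 2n − 11)(15y + 5n − 6)(4y + 5n)

Group: 3y(−60y² − 95yn + 24y − 25n² + 30n) + (2n − 11)(−60y² − 95yn + 24y − 25n² + 30n); both groups contain (−60y² − 95yn + 24y − 25n² + 30n), so (3y + 2n − 11) is a factor with cofactor −60y² − 95yn + 24y − 25n² + 30n.
The cofactor groups again: −60y² − 95yn + 24y − 25n² + 30n = −4y(15y + 5n − 6) − 5n(15y + 5n − 6); both groups contain (15y + 5n − 6), giving −(4y + 5n)(15y + 5n − 6).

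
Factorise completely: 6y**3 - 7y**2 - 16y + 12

By the rational root theorem, y = 2 is a root, so (y - 2) is a factor; dividing leaves 6y**2 + 5y - 6.
The remaining quadratic factors as (2y + 3)(3y - 2).

(2y + 3)(3y - 2)(y - 2)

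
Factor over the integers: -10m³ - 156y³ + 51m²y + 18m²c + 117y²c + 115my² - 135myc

-(5m + 12y - 9c)(2m - 13y)(m - y)

Group: m(-10m² + 41my + 18mc + 156y² - 117yc) - y(-10m² + 41my + 18mc + 156y² - 117yc); both groups contain (-10m² + 41my + 18mc + 156y² - 117yc), so (m - y) is a factor with cofactor -10m² + 41my + 18mc + 156y² - 117yc.
The cofactor groups again: -10m² + 41my + 18mc + 156y² - 117yc = -2m(5m + 12y - 9c) + 13y(5m + 12y - 9c); both groups contain (5m + 12y - 9c), giving -(2m - 13y)(5m + 12y - 9c).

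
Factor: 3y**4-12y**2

Factor out 3y**2, leaving y**2-4, which is a difference of two squares.

3y**2(y+2)(y-2)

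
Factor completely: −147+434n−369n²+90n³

(3n−7)(5n−3)(6n−7)

Among the possible rational roots, n = 3/5 is a root, giving the factor (5n−3) and quotient 18n²−63n+49.
The remaining quadratic factors as (3n−7)(6n−7).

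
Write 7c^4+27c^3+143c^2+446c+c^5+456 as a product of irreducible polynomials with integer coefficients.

(c+2)(c+3)(c+4)(c^2-2c+19)

Trying the rational-root candidates, c = -2 is a root, so (c+2) is a factor; dividing leaves c^4+5c^3+17c^2+109c+228.
Then c = -3 is a root, giving the factor (c+3) and quotient c^3+2c^2+11c+76.
Continuing, c = -4 is a root, so (c+4) is a factor; dividing leaves c^2-2c+19.
The quadratic c^2-2c+19 has discriminant -72 < 0 and is irreducible over ℤ.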